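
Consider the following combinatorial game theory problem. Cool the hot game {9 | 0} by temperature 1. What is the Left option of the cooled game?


Original game: {9 | 0} (a switch {a | b} with a > b).
Cooling by t (for t below the temperature (a - b)/2 = 9/2) taxes each move by t: {a | b} cooled by t is {a - t | b + t}.
Cooling amount: t = 1
Cooled Left option: 9 - 1 = 8
Cooled Right option: 0 + 1 = 1
Cooled game: {8 | 1}
Left option = 8

8


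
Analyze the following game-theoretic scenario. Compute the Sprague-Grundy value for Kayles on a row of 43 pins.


Kayles: a move removes 1 or 2 adjacent pins from a contiguous row.
Removing pins from a row of k leaves two independent rows (a, b) with a + b = k - 1 (one pin) or a + b = k - 2 (two pins); an end removal gives a = 0.
By Sprague-Grundy, G(k) = mex{ G(a) XOR G(b) } over all these splits. G(0) = 0.
G(1): splits (0,0):0^0=0 -> mex({0}) = 1
G(2): splits (0,1):0^1=1 (0,0):0^0=0 -> mex({0, 1}) = 2
G(3): splits (0,2):0^2=2 (1,1):1^1=0 (0,1):0^1=1 -> mex({0, 1, 2}) = 3
G(4): splits (0,3):0^3=3 (1,2):1^2=3 (0,2):0^2=2 (1,1):1^1=0 -> mex({0, 2, 3}) = 1
G(5): splits (0,4):0^1=1 (1,3):1^3=2 (2,2):2^2=0 (0,3):0^3=3 (1,2):1^2=3 -> mex({0, 1, 2, 3}) = 4
G(6) = mex({0, 1, 2, 4}) = 3
G(7) = mex({0, 1, 3, 4, 5}) = 2
G(8) = mex({0, 2, 3, 5, 6}) = 1
G(9) = mex({0, 1, 2, 3, 6, 7}) = 4
G(10) = mex({0, 1, 3, 4, 5, 7}) = 2
G(11) = mex({0, 1, 2, 3, 4, 5}) = 6
G(12) = mex({0, 1, 2, 3, 5, 6, 7}) = 4
G(13) = mex({0, 2, 3, 4, 6, 7}) = 1
G(14) = mex({0, 1, 4, 5, 6, 7}) = 2
G(15) = mex({0, 1, 2, 3, 4, 5, 6}) = 7
G(16) = mex({0, 2, 3, 5, 6, 7}) = 1
G(17) = mex({0, 1, 2, 3, 5, 6, 7}) = 4
G(18) = mex({0, 1, 2, 4, 5, 6}) = 3
G(19) = mex({0, 1, 3, 4, 5, 7}) = 2
G(20) = mex({0, 2, 3, 4, 5, 6, 7}) = 1
G(21) = mex({0, 1, 2, 3, 5, 6, 7}) = 4
G(22) = mex({0, 1, 2, 3, 4, 5, 7}) = 6
G(23) = mex({0, 1, 2, 3, 4, 5, 6}) = 7
G(24) = mex({0, 1, 2, 3, 5, 6, 7}) = 4
G(25) = mex({0, 2, 3, 4, 6, 7}) = 1
G(26) = mex({0, 1, 3, 4, 5, 6, 7}) = 2
G(27) = mex({0, 1, 2, 3, 4, 5, 6, 7}) = 8
G(28) = mex({0, 1, 2, 3, 4, 6, 7, 8}) = 5
G(29) = mex({0, 1, 2, 3, 5, 6, 7, 8, 9}) = 4
G(30) = mex({0, 1, 2, 3, 4, 5, 6, 9, 10}) = 7
G(31) = mex({0, 1, 3, 4, 5, 7, 10, 11}) = 2
G(32) = mex({0, 2, 3, 4, 5, 6, 7, 9, 11}) = 1
G(33) = mex({0, 1, 2, 3, 4, 5, 6, 7, 9, 12}) = 8
G(34) = mex({0, 1, 2, 3, 4, 5, 7, 8, 11, 12}) = 6
G(35) = mex({0, 1, 2, 3, 4, 5, 6, 8, 9, 10, 11}) = 7
G(36) = mex({0, 1, 2, 3, 5, 6, 7, 9, 10}) = 4
G(37) = mex({0, 2, 3, 4, 6, 7, 9, 10, 11, 12}) = 1
G(38) = mex({0, 1, 3, 4, 5, 6, 7, 9, 10, 11, 12}) = 2
G(39) = mex({0, 1, 2, 4, 5, 6, 7, 9, 10, 12, 14}) = 3
G(40) = mex({0, 2, 3, 4, 6, 7, 11, 12, 14}) = 1
G(41) = mex({0, 1, 2, 3, 5, 6, 7, 9, 10, 11, 12}) = 4
G(42) = mex({0, 1, 2, 3, 4, 5, 6, 9, 10}) = 7
G(43) = mex({0, 1, 3, 4, 5, 7, 9, 10, 12, 15}) = 2
Therefore G(43) = 2.

2


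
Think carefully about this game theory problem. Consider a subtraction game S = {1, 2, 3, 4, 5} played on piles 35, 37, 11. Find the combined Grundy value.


Subtraction set: {1, 2, 3, 4, 5}
For this subtraction set, G(n) = n mod 6 (period = max + 1 = 6).
Pile 1 (size 35): G(35) = 35 mod 6 = 5
Pile 2 (size 37): G(37) = 37 mod 6 = 1
Pile 3 (size 11): G(11) = 11 mod 6 = 5
Total Grundy value = XOR of all: 5 XOR 1 XOR 5 = 1

1


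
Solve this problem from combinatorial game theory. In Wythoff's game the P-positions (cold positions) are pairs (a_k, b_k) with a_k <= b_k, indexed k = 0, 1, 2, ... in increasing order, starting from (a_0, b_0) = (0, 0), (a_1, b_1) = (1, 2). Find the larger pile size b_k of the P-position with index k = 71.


By Wythoff's theorem, a_k = floor(k * phi) and b_k = floor(k * phi^2) = a_k + k, where phi = (1 + sqrt(5))/2 is the golden ratio.
phi = (1 + sqrt(5))/2 = 1.618034
phi^2 = phi + 1 = 2.618034
k = 71
k * phi^2 = 71 * 2.618034 = 185.880413
b_71 = floor(k * phi^2) = 185 (check: a_71 + k = 114 + 71 = 185)

185


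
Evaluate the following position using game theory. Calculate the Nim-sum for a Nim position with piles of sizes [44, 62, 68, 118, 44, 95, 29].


We need the XOR (exclusive or) of all pile sizes.
After XOR-ing pile 1 (size 44): 0 XOR 44 = 44
After XOR-ing pile 2 (size 62): 44 XOR 62 = 18
After XOR-ing pile 3 (size 68): 18 XOR 68 = 86
After XOR-ing pile 4 (size 118): 86 XOR 118 = 32
After XOR-ing pile 5 (size 44): 32 XOR 44 = 12
After XOR-ing pile 6 (size 95): 12 XOR 95 = 83
After XOR-ing pile 7 (size 29): 83 XOR 29 = 78
The Nim-value of this position is 78.

78


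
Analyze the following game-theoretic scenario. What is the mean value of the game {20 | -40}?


Game = {20 | -40}, a switch {a | b} with numbers a > b.
Its thermograph has left wall a - t and right wall b + t, which meet at t = (a - b)/2, where both equal (a + b)/2. So the mast (mean value) is at (a + b)/2.
Mean = (20 + (-40))/2 = -20/2 = -10

-10


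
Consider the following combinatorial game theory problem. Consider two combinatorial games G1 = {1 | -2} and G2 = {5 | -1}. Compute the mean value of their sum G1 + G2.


G1 = {1 | -2}, G2 = {5 | -1}
Each is a switch {a | b} with numbers a > b; its mean value is (a + b)/2, and mean value is additive over game sums: m(G1 + G2) = m(G1) + m(G2).
Mean of G1 = (1 + (-2))/2 = -1/2 = -1/2
Mean of G2 = (5 + (-1))/2 = 4/2 = 2
Mean of G1 + G2 = -1/2 + 2 = 3/2

3/2


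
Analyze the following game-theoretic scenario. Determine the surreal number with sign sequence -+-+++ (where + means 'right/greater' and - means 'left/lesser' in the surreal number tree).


Sign expansion: -+-+++
Rule: track bounds (lo, hi), initially (-inf, +inf). On '+', the current value becomes lo and we move to the simplest number in (value, hi): value + 1 if hi = +inf, otherwise the midpoint (value + hi)/2. On '-', the current value becomes hi and we move to value - 1 if lo = -inf, otherwise the midpoint (lo + value)/2.
Start at 0.
Step 1: sign = -, move left. Bounds: (-inf, 0). Value = -1
Step 2: sign = +, move right. Bounds: (-1, 0). Value = -1/2
Step 3: sign = -, move left. Bounds: (-1, -1/2). Value = -3/4
Step 4: sign = +, move right. Bounds: (-3/4, -1/2). Value = -5/8
Step 5: sign = +, move right. Bounds: (-5/8, -1/2). Value = -9/16
Step 6: sign = +, move right. Bounds: (-9/16, -1/2). Value = -17/32
The surreal number with sign expansion -+-+++ is -17/32.

-17/32


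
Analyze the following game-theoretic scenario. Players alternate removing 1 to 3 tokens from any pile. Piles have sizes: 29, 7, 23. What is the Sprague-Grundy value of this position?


Subtraction set: {1, 2, 3}
For this subtraction set, G(n) = n mod 4 (period = max + 1 = 4).
Pile 1 (size 29): G(29) = 29 mod 4 = 1
Pile 2 (size 7): G(7) = 7 mod 4 = 3
Pile 3 (size 23): G(23) = 23 mod 4 = 3
Total Grundy value = XOR of all: 1 XOR 3 XOR 3 = 1

1


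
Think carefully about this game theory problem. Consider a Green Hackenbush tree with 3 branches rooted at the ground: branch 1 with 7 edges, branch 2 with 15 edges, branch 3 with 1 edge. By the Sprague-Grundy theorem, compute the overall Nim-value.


The tree has 3 branches from the ground vertex.
In Green Hackenbush, the Nim-value of a simple path of length k is k.
Branch 1: length 7, Nim-value = 7
Branch 2: length 15, Nim-value = 15
Branch 3: length 1, Nim-value = 1
Total Nim-value = XOR of all branch values:
0 XOR 7 = 7
7 XOR 15 = 8
8 XOR 1 = 9
Nim-value of the tree = 9

9


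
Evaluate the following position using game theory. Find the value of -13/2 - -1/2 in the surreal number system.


x = -13/2, y = -1/2
Converting to common denominator: 2
x = -13/2, y = -1/2
x - y = -13/2 - -1/2 = -6

-6


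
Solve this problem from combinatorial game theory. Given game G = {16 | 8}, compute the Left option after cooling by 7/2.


Original game: {16 | 8} (a switch {a | b} with a > b).
Cooling by t (for t below the temperature (a - b)/2 = 4) taxes each move by t: {a | b} cooled by t is {a - t | b + t}.
Cooling amount: t = 7/2
Cooled Left option: 16 - 7/2 = 25/2
Cooled Right option: 8 + 7/2 = 23/2
Cooled game: {25/2 | 23/2}
Left option = 25/2

25/2


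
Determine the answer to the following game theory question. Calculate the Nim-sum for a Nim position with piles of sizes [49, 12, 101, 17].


We need the XOR (exclusive or) of all pile sizes.
After XOR-ing pile 1 (size 49): 0 XOR 49 = 49
After XOR-ing pile 2 (size 12): 49 XOR 12 = 61
After XOR-ing pile 3 (size 101): 61 XOR 101 = 88
After XOR-ing pile 4 (size 17): 88 XOR 17 = 73
The Nim-value of this position is 73.

73


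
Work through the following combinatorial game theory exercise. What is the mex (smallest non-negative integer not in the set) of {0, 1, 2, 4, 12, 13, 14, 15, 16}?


Set = {0, 1, 2, 4, 12, 13, 14, 15, 16}
0 is in the set.
1 is in the set.
2 is in the set.
3 is NOT in the set. This is the mex.
mex = 3

3


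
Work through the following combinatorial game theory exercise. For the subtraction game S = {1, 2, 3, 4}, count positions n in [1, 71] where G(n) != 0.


Subtraction set S = {1, 2, 3, 4}, so G(n) = n mod 5.
G(n) = 0 when n is a multiple of 5.
Multiples of 5 in [1, 71]: 14
N-positions (nonzero Grundy) = 71 - 14 = 57

57


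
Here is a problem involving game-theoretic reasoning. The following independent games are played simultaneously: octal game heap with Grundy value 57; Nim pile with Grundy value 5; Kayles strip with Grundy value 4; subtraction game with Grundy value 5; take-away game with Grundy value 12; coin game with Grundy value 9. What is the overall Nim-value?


By the Sprague-Grundy theorem, the Grundy value of a sum of games is the XOR of individual Grundy values.
octal game heap: Grundy value = 57. Running XOR: 0 XOR 57 = 57
Nim pile: Grundy value = 5. Running XOR: 57 XOR 5 = 60
Kayles strip: Grundy value = 4. Running XOR: 60 XOR 4 = 56
subtraction game: Grundy value = 5. Running XOR: 56 XOR 5 = 61
take-away game: Grundy value = 12. Running XOR: 61 XOR 12 = 49
coin game: Grundy value = 9. Running XOR: 49 XOR 9 = 56
The combined Grundy value is 56.

56


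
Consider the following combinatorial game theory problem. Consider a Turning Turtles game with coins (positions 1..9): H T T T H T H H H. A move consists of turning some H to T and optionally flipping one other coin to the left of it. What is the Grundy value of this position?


Coins: H T T T H T H H H
Key fact: a single head at position k behaves exactly like a Nim heap of size k (turning it to T and optionally flipping a coin at j < k corresponds to moving the heap from k to j, or to 0), and heads combine as a disjunctive sum (two heads at the same place would cancel, matching j XOR j = 0). So the Nim-value is the XOR of the 1-indexed positions of the heads.
Face-up positions (1-indexed): [1, 5, 7, 8, 9]
XOR 0 with 1: 0 XOR 1 = 1
XOR 1 with 5: 1 XOR 5 = 4
XOR 4 with 7: 4 XOR 7 = 3
XOR 3 with 8: 3 XOR 8 = 11
XOR 11 with 9: 11 XOR 9 = 2
Nim-value = 2

2


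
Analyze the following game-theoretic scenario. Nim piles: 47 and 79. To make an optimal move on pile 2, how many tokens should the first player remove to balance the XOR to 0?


Piles: 47 and 79
Current XOR: 47 XOR 79 = 96 (non-zero, so this is an N-position).
To make the XOR zero, we need to find a move that balances the piles.
For pile 2 (size 79): target = 79 XOR 96 = 47
We reduce pile 2 from 79 to 47.
Tokens removed: 79 - 47 = 32
Verification: 47 XOR 47 = 0

32


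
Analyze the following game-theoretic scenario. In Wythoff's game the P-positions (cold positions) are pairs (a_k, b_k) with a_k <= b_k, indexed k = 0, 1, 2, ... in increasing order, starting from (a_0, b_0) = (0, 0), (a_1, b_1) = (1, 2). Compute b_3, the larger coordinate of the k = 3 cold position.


By Wythoff's theorem, a_k = floor(k * phi) and b_k = floor(k * phi^2) = a_k + k, where phi = (1 + sqrt(5))/2 is the golden ratio.
phi = (1 + sqrt(5))/2 = 1.618034
phi^2 = phi + 1 = 2.618034
k = 3
k * phi^2 = 3 * 2.618034 = 7.854102
b_3 = floor(k * phi^2) = 7 (check: a_3 + k = 4 + 3 = 7)

7


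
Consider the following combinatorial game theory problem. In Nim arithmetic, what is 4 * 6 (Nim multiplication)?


Nim multiplication is bilinear over XOR: (u XOR v) * w = (u*w) XOR (v*w).
So we split each operand into its bit components and XOR the pairwise Nim products.
4 = 4 (as XOR of powers of 2).
6 = 2 + 4 (as XOR of powers of 2).
Using the standard Nim-product table on single bits:
  2*2 = 3,   2*4 = 8,   2*8 = 12,
  4*4 = 6,   4*8 = 11,  8*8 = 13,
and  1*x = x (identity), k*l = l*k (commutative).
Pairwise Nim products:
  4 * 2 = 8
  4 * 4 = 6
XOR them: 8 XOR 6 = 14.
Result: 4 * 6 = 14 (in Nim).

14


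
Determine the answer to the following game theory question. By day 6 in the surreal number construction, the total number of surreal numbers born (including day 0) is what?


Day 0: {|} = 0 is born. Count = 1.
Day n: the number of surreal numbers born by day n is 2^(n+1) - 1.
By day 0: 2^1 - 1 = 1
By day 1: 2^2 - 1 = 3
By day 2: 2^3 - 1 = 7
By day 3: 2^4 - 1 = 15
By day 4: 2^5 - 1 = 31
By day 5: 2^6 - 1 = 63
By day 6: 2^7 - 1 = 127
By day 6: 127 surreal numbers.

127


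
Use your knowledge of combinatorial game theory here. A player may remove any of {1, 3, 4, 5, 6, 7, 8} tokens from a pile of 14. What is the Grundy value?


The subtraction set is S = {1, 3, 4, 5, 6, 7, 8}.
G(k) = mex{ G(k - s) : s in S, s <= k }. We compute iteratively: G(0) = 0.
G(1) = mex({0}) = 1
G(2) = mex({1}) = 0
G(3) = mex({0}) = 1
G(4) = mex({0, 1}) = 2
G(5) = mex({0, 1, 2}) = 3
G(6) = mex({0, 1, 3}) = 2
G(7) = mex({0, 1, 2}) = 3
G(8) = mex({0, 1, 2, 3}) = 4
G(9) = mex({0, 1, 2, 3, 4}) = 5
G(10) = mex({0, 1, 2, 3, 5}) = 4
G(11) = mex({1, 2, 3, 4}) = 0
G(12) = mex({0, 2, 3, 4, 5}) = 1
G(13) = mex({1, 2, 3, 4, 5}) = 0
G(14) = mex({0, 2, 3, 4, 5}) = 1
Therefore G(14) = 1.

1


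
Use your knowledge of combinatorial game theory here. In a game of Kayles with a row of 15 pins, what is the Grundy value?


Kayles: a move removes 1 or 2 adjacent pins from a contiguous row.
Removing pins from a row of k leaves two independent rows (a, b) with a + b = k - 1 (one pin) or a + b = k - 2 (two pins); an end removal gives a = 0.
By Sprague-Grundy, G(k) = mex{ G(a) XOR G(b) } over all these splits. G(0) = 0.
G(1): splits (0,0):0^0=0 -> mex({0}) = 1
G(2): splits (0,1):0^1=1 (0,0):0^0=0 -> mex({0, 1}) = 2
G(3): splits (0,2):0^2=2 (1,1):1^1=0 (0,1):0^1=1 -> mex({0, 1, 2}) = 3
G(4): splits (0,3):0^3=3 (1,2):1^2=3 (0,2):0^2=2 (1,1):1^1=0 -> mex({0, 2, 3}) = 1
G(5): splits (0,4):0^1=1 (1,3):1^3=2 (2,2):2^2=0 (0,3):0^3=3 (1,2):1^2=3 -> mex({0, 1, 2, 3}) = 4
G(6) = mex({0, 1, 2, 4}) = 3
G(7) = mex({0, 1, 3, 4, 5}) = 2
G(8) = mex({0, 2, 3, 5, 6}) = 1
G(9) = mex({0, 1, 2, 3, 6, 7}) = 4
G(10) = mex({0, 1, 3, 4, 5, 7}) = 2
G(11) = mex({0, 1, 2, 3, 4, 5}) = 6
G(12) = mex({0, 1, 2, 3, 5, 6, 7}) = 4
G(13) = mex({0, 2, 3, 4, 6, 7}) = 1
G(14) = mex({0, 1, 4, 5, 6, 7}) = 2
G(15) = mex({0, 1, 2, 3, 4, 5, 6}) = 7
Therefore G(15) = 7.

7


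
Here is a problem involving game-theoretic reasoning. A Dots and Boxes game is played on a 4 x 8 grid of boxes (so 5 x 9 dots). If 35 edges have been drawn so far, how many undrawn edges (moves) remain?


Grid: 4 x 8 boxes, i.e. 5 rows and 9 columns of dots.
Horizontal edges: (rows + 1) * cols = 5 * 8 = 40
Vertical edges: rows * (cols + 1) = 4 * 9 = 36
Total edges: 40 + 36 = 76
Edges drawn: 35
Remaining: 76 - 35 = 41

41


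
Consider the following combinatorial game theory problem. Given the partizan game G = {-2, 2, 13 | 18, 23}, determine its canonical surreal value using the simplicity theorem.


Left options: {-2, 2, 13}, max = 13
Right options: {18, 23}, min = 18
All options are numbers and max(Left) < min(Right), so by the simplicity theorem the value is the simplest (earliest-born) number strictly between 13 and 18.
Integers 14 through 17 all lie strictly between 13 and 18.
Among integers, the simplest (lowest birthday = smallest |n|; 0 is born on day 0, +-n on day n) is 14.
No non-integer in the interval can be simpler: if x is a non-integer in the interval, then floor(x) or ceil(x) also lies in the interval (the interval contains an integer), and both are proper prefixes of x's sign expansion, i.e. born earlier. So the game value is 14.
Game value = 14

14


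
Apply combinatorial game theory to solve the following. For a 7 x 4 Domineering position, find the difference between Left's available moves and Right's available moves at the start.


Board is 7 x 4 (rows x cols).
Left (vertical) placements: (rows-1) * cols = 6 * 4 = 24
Right (horizontal) placements: rows * (cols-1) = 7 * 3 = 21
Advantage = Left - Right = 24 - 21 = 3

3


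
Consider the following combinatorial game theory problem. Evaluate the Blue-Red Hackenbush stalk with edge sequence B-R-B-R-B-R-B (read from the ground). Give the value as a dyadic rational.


Edges (from ground): B-R-B-R-B-R-B
By Berlekamp's sign-expansion rule, a Blue-Red Hackenbush stalk has the value of the surreal number whose sign sequence is the edge sequence with B -> + and R -> -.
Sign sequence: +-+-+-+
Trace the sign expansion in the surreal number tree, starting from 0:
Edge 1: B (sign +) -> bounds (0, +inf), value = 1
Edge 2: R (sign -) -> bounds (0, 1), value = 1/2
Edge 3: B (sign +) -> bounds (1/2, 1), value = 3/4
Edge 4: R (sign -) -> bounds (1/2, 3/4), value = 5/8
Edge 5: B (sign +) -> bounds (5/8, 3/4), value = 11/16
Edge 6: R (sign -) -> bounds (5/8, 11/16), value = 21/32
Edge 7: B (sign +) -> bounds (21/32, 11/16), value = 43/64
Game value = 43/64

43/64


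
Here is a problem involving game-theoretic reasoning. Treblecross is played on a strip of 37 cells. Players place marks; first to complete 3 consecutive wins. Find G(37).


Treblecross: place X on empty cells; 3-in-a-row wins.
Playing within two cells of an existing X lets the opponent win at once, so sensible play treats the cells i-2..i+2 around each X as dead. The player left with no safe cell loses, so this is a normal-play take-away game on strips of safe cells.
Placing X at cell i (0-indexed) of a strip of k safe cells leaves independent strips of sizes max(0, i-2) and max(0, k-i-3). Hence G(k) = mex{ G(max(0,i-2)) XOR G(max(0,k-i-3)) : 0 <= i < k }, with G(0) = 0.
G(1): splits (0,0):0^0=0 -> mex({0}) = 1
G(2): splits (0,0):0^0=0 -> mex({0}) = 1
G(3): splits (0,0):0^0=0 -> mex({0}) = 1
G(4): splits (0,1):0^1=1 (0,0):0^0=0 -> mex({0, 1}) = 2
G(5): splits (0,2):0^1=1 (0,1):0^1=1 (0,0):0^0=0 -> mex({0, 1}) = 2
G(6) = mex({1}) = 0
G(7) = mex({0, 1, 2}) = 3
G(8) = mex({0, 1, 2}) = 3
G(9) = mex({0, 2}) = 1
G(10) = mex({0, 2, 3}) = 1
G(11) = mex({0, 3}) = 1
G(12) = mex({1, 3}) = 0
G(13) = mex({0, 1, 2, 3}) = 4
G(14) = mex({0, 1, 2}) = 3
G(15) = mex({0, 1, 2}) = 3
G(16) = mex({0, 1, 2, 4}) = 3
G(17) = mex({0, 1, 3, 4}) = 2
G(18) = mex({0, 1, 3, 4}) = 2
G(19) = mex({0, 1, 3, 5}) = 2
G(20) = mex({0, 1, 2, 3, 5}) = 4
G(21) = mex({0, 1, 2, 3, 5}) = 4
G(22) = mex({1, 2, 6}) = 0
G(23) = mex({0, 1, 2, 3, 4, 6}) = 5
G(24) = mex({0, 1, 2, 3, 4}) = 5
G(25) = mex({0, 1, 3, 4, 7}) = 2
G(26) = mex({0, 1, 3, 4, 5, 7}) = 2
G(27) = mex({0, 1, 3, 5}) = 2
G(28) = mex({0, 1, 2, 5}) = 3
G(29) = mex({0, 1, 2, 4, 5, 6}) = 3
G(30) = mex({1, 2, 4, 6}) = 0
G(31) = mex({0, 1, 2, 3, 4, 6}) = 5
G(32) = mex({1, 2, 3, 4, 7}) = 0
G(33) = mex({0, 3, 7}) = 1
G(34) = mex({0, 2, 3, 5, 7}) = 1
G(35) = mex({0, 2, 3, 5, 6}) = 1
G(36) = mex({0, 1, 2, 5, 6}) = 3
G(37) = mex({0, 1, 2, 4, 5, 6}) = 3
Therefore G(37) = 3.

3


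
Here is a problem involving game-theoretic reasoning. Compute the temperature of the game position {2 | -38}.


The game is {2 | -38}, a switch {a | b} with numbers a > b.
Cooling {a | b} by t gives {a - t | b + t}, which stops being hot when a - t = b + t, i.e. at t = (a - b)/2. So the temperature of a switch is (a - b)/2.
Temperature = (Left option - Right option) / 2
= (2 - (-38)) / 2
= 40 / 2
= 20

20


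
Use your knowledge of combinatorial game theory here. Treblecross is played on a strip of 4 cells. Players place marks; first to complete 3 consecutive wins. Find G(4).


Treblecross: place X on empty cells; 3-in-a-row wins.
Playing within two cells of an existing X lets the opponent win at once, so sensible play treats the cells i-2..i+2 around each X as dead. The player left with no safe cell loses, so this is a normal-play take-away game on strips of safe cells.
Placing X at cell i (0-indexed) of a strip of k safe cells leaves independent strips of sizes max(0, i-2) and max(0, k-i-3). Hence G(k) = mex{ G(max(0,i-2)) XOR G(max(0,k-i-3)) : 0 <= i < k }, with G(0) = 0.
G(1): splits (0,0):0^0=0 -> mex({0}) = 1
G(2): splits (0,0):0^0=0 -> mex({0}) = 1
G(3): splits (0,0):0^0=0 -> mex({0}) = 1
G(4): splits (0,1):0^1=1 (0,0):0^0=0 -> mex({0, 1}) = 2
Therefore G(4) = 2.

2


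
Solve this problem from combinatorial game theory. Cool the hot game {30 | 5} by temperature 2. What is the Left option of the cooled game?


Original game: {30 | 5} (a switch {a | b} with a > b).
Cooling by t (for t below the temperature (a - b)/2 = 25/2) taxes each move by t: {a | b} cooled by t is {a - t | b + t}.
Cooling amount: t = 2
Cooled Left option: 30 - 2 = 28
Cooled Right option: 5 + 2 = 7
Cooled game: {28 | 7}
Left option = 28

28


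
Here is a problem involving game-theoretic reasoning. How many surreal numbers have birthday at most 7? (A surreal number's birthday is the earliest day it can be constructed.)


Day 0: {|} = 0 is born. Count = 1.
Day n: the number of surreal numbers born by day n is 2^(n+1) - 1.
By day 0: 2^1 - 1 = 1
By day 1: 2^2 - 1 = 3
By day 2: 2^3 - 1 = 7
By day 3: 2^4 - 1 = 15
By day 4: 2^5 - 1 = 31
By day 5: 2^6 - 1 = 63
By day 6: 2^7 - 1 = 127
By day 7: 2^8 - 1 = 255
By day 7: 255 surreal numbers.

255


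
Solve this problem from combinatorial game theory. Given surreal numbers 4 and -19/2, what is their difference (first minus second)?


x = 4, y = -19/2
Converting to common denominator: 2
x = 8/2, y = -19/2
x - y = 4 - -19/2 = 27/2

27/2


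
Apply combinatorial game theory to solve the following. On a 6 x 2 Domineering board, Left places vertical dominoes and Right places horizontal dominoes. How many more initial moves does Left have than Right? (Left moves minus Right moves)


Board is 6 x 2 (rows x cols).
Left (vertical) placements: (rows-1) * cols = 5 * 2 = 10
Right (horizontal) placements: rows * (cols-1) = 6 * 1 = 6
Advantage = Left - Right = 10 - 6 = 4

4


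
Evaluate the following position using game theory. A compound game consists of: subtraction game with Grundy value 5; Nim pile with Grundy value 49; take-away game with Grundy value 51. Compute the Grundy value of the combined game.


By the Sprague-Grundy theorem, the Grundy value of a sum of games is the XOR of individual Grundy values.
subtraction game: Grundy value = 5. Running XOR: 0 XOR 5 = 5
Nim pile: Grundy value = 49. Running XOR: 5 XOR 49 = 52
take-away game: Grundy value = 51. Running XOR: 52 XOR 51 = 7
The combined Grundy value is 7.

7


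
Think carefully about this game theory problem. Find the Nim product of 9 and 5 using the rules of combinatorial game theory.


Nim multiplication is bilinear over XOR: (u XOR v) * w = (u*w) XOR (v*w).
So we split each operand into its bit components and XOR the pairwise Nim products.
9 = 1 + 8 (as XOR of powers of 2).
5 = 1 + 4 (as XOR of powers of 2).
Using the standard Nim-product table on single bits:
  2*2 = 3,   2*4 = 8,   2*8 = 12,
  4*4 = 6,   4*8 = 11,  8*8 = 13,
and  1*x = x (identity), k*l = l*k (commutative).
Pairwise Nim products:
  1 * 1 = 1
  1 * 4 = 4
  8 * 1 = 8
  8 * 4 = 11
XOR them: 1 XOR 4 XOR 8 XOR 11 = 6.
Result: 9 * 5 = 6 (in Nim).

6


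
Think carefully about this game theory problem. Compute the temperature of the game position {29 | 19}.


The game is {29 | 19}, a switch {a | b} with numbers a > b.
Cooling {a | b} by t gives {a - t | b + t}, which stops being hot when a - t = b + t, i.e. at t = (a - b)/2. So the temperature of a switch is (a - b)/2.
Temperature = (Left option - Right option) / 2
= (29 - (19)) / 2
= 10 / 2
= 5

5


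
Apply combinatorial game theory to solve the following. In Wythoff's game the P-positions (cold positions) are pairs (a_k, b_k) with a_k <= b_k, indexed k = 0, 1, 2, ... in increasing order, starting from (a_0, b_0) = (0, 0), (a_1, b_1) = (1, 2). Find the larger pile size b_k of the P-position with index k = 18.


By Wythoff's theorem, a_k = floor(k * phi) and b_k = floor(k * phi^2) = a_k + k, where phi = (1 + sqrt(5))/2 is the golden ratio.
phi = (1 + sqrt(5))/2 = 1.618034
phi^2 = phi + 1 = 2.618034
k = 18
k * phi^2 = 18 * 2.618034 = 47.124612
b_18 = floor(k * phi^2) = 47 (check: a_18 + k = 29 + 18 = 47)

47


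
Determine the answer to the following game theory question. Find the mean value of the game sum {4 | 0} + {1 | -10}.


G1 = {4 | 0}, G2 = {1 | -10}
Each is a switch {a | b} with numbers a > b; its mean value is (a + b)/2, and mean value is additive over game sums: m(G1 + G2) = m(G1) + m(G2).
Mean of G1 = (4 + (0))/2 = 4/2 = 2
Mean of G2 = (1 + (-10))/2 = -9/2 = -9/2
Mean of G1 + G2 = 2 + -9/2 = -5/2

-5/2


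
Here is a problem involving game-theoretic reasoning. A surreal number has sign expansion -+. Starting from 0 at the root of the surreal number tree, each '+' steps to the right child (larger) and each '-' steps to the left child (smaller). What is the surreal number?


Sign expansion: -+
Rule: track bounds (lo, hi), initially (-inf, +inf). On '+', the current value becomes lo and we move to the simplest number in (value, hi): value + 1 if hi = +inf, otherwise the midpoint (value + hi)/2. On '-', the current value becomes hi and we move to value - 1 if lo = -inf, otherwise the midpoint (lo + value)/2.
Start at 0.
Step 1: sign = -, move left. Bounds: (-inf, 0). Value = -1
Step 2: sign = +, move right. Bounds: (-1, 0). Value = -1/2
The surreal number with sign expansion -+ is -1/2.

-1/2


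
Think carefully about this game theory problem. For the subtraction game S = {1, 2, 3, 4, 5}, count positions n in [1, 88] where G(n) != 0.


Subtraction set S = {1, 2, 3, 4, 5}, so G(n) = n mod 6.
G(n) = 0 when n is a multiple of 6.
Multiples of 6 in [1, 88]: 14
N-positions (nonzero Grundy) = 88 - 14 = 74

74


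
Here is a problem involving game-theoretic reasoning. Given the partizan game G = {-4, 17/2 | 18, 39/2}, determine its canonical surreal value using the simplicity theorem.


Left options: {-4, 17/2}, max = 17/2
Right options: {18, 39/2}, min = 18
All options are numbers and max(Left) < min(Right), so by the simplicity theorem the value is the simplest (earliest-born) number strictly between 17/2 and 18.
Integers 9 through 17 all lie strictly between 17/2 and 18.
Among integers, the simplest (lowest birthday = smallest |n|; 0 is born on day 0, +-n on day n) is 9.
No non-integer in the interval can be simpler: if x is a non-integer in the interval, then floor(x) or ceil(x) also lies in the interval (the interval contains an integer), and both are proper prefixes of x's sign expansion, i.e. born earlier. So the game value is 9.
Game value = 9

9


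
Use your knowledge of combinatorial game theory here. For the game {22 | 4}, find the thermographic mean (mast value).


Game = {22 | 4}, a switch {a | b} with numbers a > b.
Its thermograph has left wall a - t and right wall b + t, which meet at t = (a - b)/2, where both equal (a + b)/2. So the mast (mean value) is at (a + b)/2.
Mean = (22 + (4))/2 = 26/2 = 13

13


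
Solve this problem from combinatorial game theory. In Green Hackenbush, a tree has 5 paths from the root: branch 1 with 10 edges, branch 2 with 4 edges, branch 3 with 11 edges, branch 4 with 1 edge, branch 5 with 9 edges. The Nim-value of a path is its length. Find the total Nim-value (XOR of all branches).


The tree has 5 branches from the ground vertex.
In Green Hackenbush, the Nim-value of a simple path of length k is k.
Branch 1: length 10, Nim-value = 10
Branch 2: length 4, Nim-value = 4
Branch 3: length 11, Nim-value = 11
Branch 4: length 1, Nim-value = 1
Branch 5: length 9, Nim-value = 9
Total Nim-value = XOR of all branch values:
0 XOR 10 = 10
10 XOR 4 = 14
14 XOR 11 = 5
5 XOR 1 = 4
4 XOR 9 = 13
Nim-value of the tree = 13

13


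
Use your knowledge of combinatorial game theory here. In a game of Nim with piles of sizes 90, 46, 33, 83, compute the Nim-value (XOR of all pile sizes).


We need the XOR (exclusive or) of all pile sizes.
After XOR-ing pile 1 (size 90): 0 XOR 90 = 90
After XOR-ing pile 2 (size 46): 90 XOR 46 = 116
After XOR-ing pile 3 (size 33): 116 XOR 33 = 85
After XOR-ing pile 4 (size 83): 85 XOR 83 = 6
The Nim-value of this position is 6.

6


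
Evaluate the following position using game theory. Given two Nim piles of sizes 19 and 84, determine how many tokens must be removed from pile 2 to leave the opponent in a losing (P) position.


Piles: 19 and 84
Current XOR: 19 XOR 84 = 71 (non-zero, so this is an N-position).
To make the XOR zero, we need to find a move that balances the piles.
For pile 2 (size 84): target = 84 XOR 71 = 19
We reduce pile 2 from 84 to 19.
Tokens removed: 84 - 19 = 65
Verification: 19 XOR 19 = 0

65


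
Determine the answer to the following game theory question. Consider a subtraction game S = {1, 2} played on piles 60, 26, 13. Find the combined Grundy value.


Subtraction set: {1, 2}
For this subtraction set, G(n) = n mod 3 (period = max + 1 = 3).
Pile 1 (size 60): G(60) = 60 mod 3 = 0
Pile 2 (size 26): G(26) = 26 mod 3 = 2
Pile 3 (size 13): G(13) = 13 mod 3 = 1
Total Grundy value = XOR of all: 0 XOR 2 XOR 1 = 3

3


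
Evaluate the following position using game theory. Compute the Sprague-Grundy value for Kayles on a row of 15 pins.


Kayles: a move removes 1 or 2 adjacent pins from a contiguous row.
Removing pins from a row of k leaves two independent rows (a, b) with a + b = k - 1 (one pin) or a + b = k - 2 (two pins); an end removal gives a = 0.
By Sprague-Grundy, G(k) = mex{ G(a) XOR G(b) } over all these splits. G(0) = 0.
G(1): splits (0,0):0^0=0 -> mex({0}) = 1
G(2): splits (0,1):0^1=1 (0,0):0^0=0 -> mex({0, 1}) = 2
G(3): splits (0,2):0^2=2 (1,1):1^1=0 (0,1):0^1=1 -> mex({0, 1, 2}) = 3
G(4): splits (0,3):0^3=3 (1,2):1^2=3 (0,2):0^2=2 (1,1):1^1=0 -> mex({0, 2, 3}) = 1
G(5): splits (0,4):0^1=1 (1,3):1^3=2 (2,2):2^2=0 (0,3):0^3=3 (1,2):1^2=3 -> mex({0, 1, 2, 3}) = 4
G(6) = mex({0, 1, 2, 4}) = 3
G(7) = mex({0, 1, 3, 4, 5}) = 2
G(8) = mex({0, 2, 3, 5, 6}) = 1
G(9) = mex({0, 1, 2, 3, 6, 7}) = 4
G(10) = mex({0, 1, 3, 4, 5, 7}) = 2
G(11) = mex({0, 1, 2, 3, 4, 5}) = 6
G(12) = mex({0, 1, 2, 3, 5, 6, 7}) = 4
G(13) = mex({0, 2, 3, 4, 6, 7}) = 1
G(14) = mex({0, 1, 4, 5, 6, 7}) = 2
G(15) = mex({0, 1, 2, 3, 4, 5, 6}) = 7
Therefore G(15) = 7.

7


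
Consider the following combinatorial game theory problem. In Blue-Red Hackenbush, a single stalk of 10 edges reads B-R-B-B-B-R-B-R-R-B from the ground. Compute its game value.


Edges (from ground): B-R-B-B-B-R-B-R-R-B
By Berlekamp's sign-expansion rule, a Blue-Red Hackenbush stalk has the value of the surreal number whose sign sequence is the edge sequence with B -> + and R -> -.
Sign sequence: +-+++-+--+
Trace the sign expansion in the surreal number tree, starting from 0:
Edge 1: B (sign +) -> bounds (0, +inf), value = 1
Edge 2: R (sign -) -> bounds (0, 1), value = 1/2
Edge 3: B (sign +) -> bounds (1/2, 1), value = 3/4
Edge 4: B (sign +) -> bounds (3/4, 1), value = 7/8
Edge 5: B (sign +) -> bounds (7/8, 1), value = 15/16
Edge 6: R (sign -) -> bounds (7/8, 15/16), value = 29/32
Edge 7: B (sign +) -> bounds (29/32, 15/16), value = 59/64
Edge 8: R (sign -) -> bounds (29/32, 59/64), value = 117/128
Edge 9: R (sign -) -> bounds (29/32, 117/128), value = 233/256
Edge 10: B (sign +) -> bounds (233/256, 117/128), value = 467/512
Game value = 467/512

467/512


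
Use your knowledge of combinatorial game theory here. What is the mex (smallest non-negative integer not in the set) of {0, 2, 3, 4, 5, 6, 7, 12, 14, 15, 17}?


Set = {0, 2, 3, 4, 5, 6, 7, 12, 14, 15, 17}
0 is in the set.
1 is NOT in the set. This is the mex.
mex = 1

1


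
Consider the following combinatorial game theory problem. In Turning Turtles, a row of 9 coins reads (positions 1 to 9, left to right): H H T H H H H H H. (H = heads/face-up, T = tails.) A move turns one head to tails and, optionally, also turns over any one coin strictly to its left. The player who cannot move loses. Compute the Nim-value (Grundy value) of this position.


Coins: H H T H H H H H H
Key fact: a single head at position k behaves exactly like a Nim heap of size k (turning it to T and optionally flipping a coin at j < k corresponds to moving the heap from k to j, or to 0), and heads combine as a disjunctive sum (two heads at the same place would cancel, matching j XOR j = 0). So the Nim-value is the XOR of the 1-indexed positions of the heads.
Face-up positions (1-indexed): [1, 2, 4, 5, 6, 7, 8, 9]
XOR 0 with 1: 0 XOR 1 = 1
XOR 1 with 2: 1 XOR 2 = 3
XOR 3 with 4: 3 XOR 4 = 7
XOR 7 with 5: 7 XOR 5 = 2
XOR 2 with 6: 2 XOR 6 = 4
XOR 4 with 7: 4 XOR 7 = 3
XOR 3 with 8: 3 XOR 8 = 11
XOR 11 with 9: 11 XOR 9 = 2
Nim-value = 2

2


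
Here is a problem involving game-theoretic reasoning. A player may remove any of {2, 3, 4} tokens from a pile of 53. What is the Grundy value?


The subtraction set is S = {2, 3, 4}.
G(k) = mex{ G(k - s) : s in S, s <= k }. We compute iteratively: G(0) = 0.
G(1) = mex({}) = 0
G(2) = mex({0}) = 1
G(3) = mex({0}) = 1
G(4) = mex({0, 1}) = 2
G(5) = mex({0, 1}) = 2
G(6) = mex({1, 2}) = 0
G(7) = mex({1, 2}) = 0
G(8) = mex({0, 2}) = 1
G(9) = mex({0, 2}) = 1
Observe that G(6)..G(9) = 0, 0, 1, 1 repeats G(0)..G(3) = 0, 0, 1, 1.
For k >= max(S) = 4, G(k) is determined by the previous 4 values G(k-4)..G(k-1); a window of 4 consecutive values has recurred shifted by 6, so by induction G(k + 6) = G(k) for all k >= 0: the sequence is periodic from the start with period 6.
One period: G(0..5) = 0, 0, 1, 1, 2, 2.
53 mod 6 = 5, so G(53) = G(5) = 2.

2


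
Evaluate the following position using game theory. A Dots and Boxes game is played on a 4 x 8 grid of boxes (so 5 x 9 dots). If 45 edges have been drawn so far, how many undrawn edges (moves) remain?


Grid: 4 x 8 boxes, i.e. 5 rows and 9 columns of dots.
Horizontal edges: (rows + 1) * cols = 5 * 8 = 40
Vertical edges: rows * (cols + 1) = 4 * 9 = 36
Total edges: 40 + 36 = 76
Edges drawn: 45
Remaining: 76 - 45 = 31

31


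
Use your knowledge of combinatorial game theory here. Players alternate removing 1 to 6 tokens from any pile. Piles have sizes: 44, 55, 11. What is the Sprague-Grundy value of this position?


Subtraction set: {1, 2, 3, 4, 5, 6}
For this subtraction set, G(n) = n mod 7 (period = max + 1 = 7).
Pile 1 (size 44): G(44) = 44 mod 7 = 2
Pile 2 (size 55): G(55) = 55 mod 7 = 6
Pile 3 (size 11): G(11) = 11 mod 7 = 4
Total Grundy value = XOR of all: 2 XOR 6 XOR 4 = 0

0


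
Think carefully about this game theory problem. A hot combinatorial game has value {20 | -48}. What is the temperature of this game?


The game is {20 | -48}, a switch {a | b} with numbers a > b.
Cooling {a | b} by t gives {a - t | b + t}, which stops being hot when a - t = b + t, i.e. at t = (a - b)/2. So the temperature of a switch is (a - b)/2.
Temperature = (Left option - Right option) / 2
= (20 - (-48)) / 2
= 68 / 2
= 34

34


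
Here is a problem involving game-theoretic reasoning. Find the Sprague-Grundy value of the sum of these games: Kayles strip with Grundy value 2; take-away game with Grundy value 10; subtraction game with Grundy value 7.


By the Sprague-Grundy theorem, the Grundy value of a sum of games is the XOR of individual Grundy values.
Kayles strip: Grundy value = 2. Running XOR: 0 XOR 2 = 2
take-away game: Grundy value = 10. Running XOR: 2 XOR 10 = 8
subtraction game: Grundy value = 7. Running XOR: 8 XOR 7 = 15
The combined Grundy value is 15.

15


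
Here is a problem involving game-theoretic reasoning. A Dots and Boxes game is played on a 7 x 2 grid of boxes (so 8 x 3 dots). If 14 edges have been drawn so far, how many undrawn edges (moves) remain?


Grid: 7 x 2 boxes, i.e. 8 rows and 3 columns of dots.
Horizontal edges: (rows + 1) * cols = 8 * 2 = 16
Vertical edges: rows * (cols + 1) = 7 * 3 = 21
Total edges: 16 + 21 = 37
Edges drawn: 14
Remaining: 37 - 14 = 23

23


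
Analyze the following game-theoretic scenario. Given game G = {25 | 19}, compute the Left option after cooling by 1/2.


Original game: {25 | 19} (a switch {a | b} with a > b).
Cooling by t (for t below the temperature (a - b)/2 = 3) taxes each move by t: {a | b} cooled by t is {a - t | b + t}.
Cooling amount: t = 1/2
Cooled Left option: 25 - 1/2 = 49/2
Cooled Right option: 19 + 1/2 = 39/2
Cooled game: {49/2 | 39/2}
Left option = 49/2

49/2


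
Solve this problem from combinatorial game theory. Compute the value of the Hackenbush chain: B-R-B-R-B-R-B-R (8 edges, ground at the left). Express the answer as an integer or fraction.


Edges (from ground): B-R-B-R-B-R-B-R
By Berlekamp's sign-expansion rule, a Blue-Red Hackenbush stalk has the value of the surreal number whose sign sequence is the edge sequence with B -> + and R -> -.
Sign sequence: +-+-+-+-
Trace the sign expansion in the surreal number tree, starting from 0:
Edge 1: B (sign +) -> bounds (0, +inf), value = 1
Edge 2: R (sign -) -> bounds (0, 1), value = 1/2
Edge 3: B (sign +) -> bounds (1/2, 1), value = 3/4
Edge 4: R (sign -) -> bounds (1/2, 3/4), value = 5/8
Edge 5: B (sign +) -> bounds (5/8, 3/4), value = 11/16
Edge 6: R (sign -) -> bounds (5/8, 11/16), value = 21/32
Edge 7: B (sign +) -> bounds (21/32, 11/16), value = 43/64
Edge 8: R (sign -) -> bounds (21/32, 43/64), value = 85/128
Game value = 85/128

85/128


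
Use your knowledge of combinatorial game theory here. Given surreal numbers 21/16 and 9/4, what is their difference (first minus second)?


x = 21/16, y = 9/4
Converting to common denominator: 16
x = 21/16, y = 36/16
x - y = 21/16 - 9/4 = -15/16

-15/16


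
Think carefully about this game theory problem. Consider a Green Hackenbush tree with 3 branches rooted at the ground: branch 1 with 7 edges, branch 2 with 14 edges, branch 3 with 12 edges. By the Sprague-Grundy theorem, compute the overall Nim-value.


The tree has 3 branches from the ground vertex.
In Green Hackenbush, the Nim-value of a simple path of length k is k.
Branch 1: length 7, Nim-value = 7
Branch 2: length 14, Nim-value = 14
Branch 3: length 12, Nim-value = 12
Total Nim-value = XOR of all branch values:
0 XOR 7 = 7
7 XOR 14 = 9
9 XOR 12 = 5
Nim-value of the tree = 5

5


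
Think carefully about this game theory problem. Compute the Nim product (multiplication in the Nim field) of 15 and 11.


Nim multiplication is bilinear over XOR: (u XOR v) * w = (u*w) XOR (v*w).
So we split each operand into its bit components and XOR the pairwise Nim products.
15 = 1 + 2 + 4 + 8 (as XOR of powers of 2).
11 = 1 + 2 + 8 (as XOR of powers of 2).
Using the standard Nim-product table on single bits:
  2*2 = 3,   2*4 = 8,   2*8 = 12,
  4*4 = 6,   4*8 = 11,  8*8 = 13,
and  1*x = x (identity), k*l = l*k (commutative).
Pairwise Nim products:
  1 * 1 = 1
  1 * 2 = 2
  1 * 8 = 8
  2 * 1 = 2
  2 * 2 = 3
  2 * 8 = 12
  4 * 1 = 4
  4 * 2 = 8
  4 * 8 = 11
  8 * 1 = 8
  8 * 2 = 12
  8 * 8 = 13
XOR them: 1 XOR 2 XOR 8 XOR 2 XOR 3 XOR 12 XOR 4 XOR 8 XOR 11 XOR 8 XOR 12 XOR 13 = 8.
Result: 15 * 11 = 8 (in Nim).

8


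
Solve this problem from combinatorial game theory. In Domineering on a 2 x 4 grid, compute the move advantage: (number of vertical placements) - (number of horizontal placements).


Board is 2 x 4 (rows x cols).
Left (vertical) placements: (rows-1) * cols = 1 * 4 = 4
Right (horizontal) placements: rows * (cols-1) = 2 * 3 = 6
Advantage = Left - Right = 4 - 6 = -2

-2


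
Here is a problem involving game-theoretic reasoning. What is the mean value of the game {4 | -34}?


Game = {4 | -34}, a switch {a | b} with numbers a > b.
Its thermograph has left wall a - t and right wall b + t, which meet at t = (a - b)/2, where both equal (a + b)/2. So the mast (mean value) is at (a + b)/2.
Mean = (4 + (-34))/2 = -30/2 = -15

-15


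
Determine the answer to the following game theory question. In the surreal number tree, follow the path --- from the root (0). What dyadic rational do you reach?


Sign expansion: ---
Rule: track bounds (lo, hi), initially (-inf, +inf). On '+', the current value becomes lo and we move to the simplest number in (value, hi): value + 1 if hi = +inf, otherwise the midpoint (value + hi)/2. On '-', the current value becomes hi and we move to value - 1 if lo = -inf, otherwise the midpoint (lo + value)/2.
Start at 0.
Step 1: sign = -, move left. Bounds: (-inf, 0). Value = -1
Step 2: sign = -, move left. Bounds: (-inf, -1). Value = -2
Step 3: sign = -, move left. Bounds: (-inf, -2). Value = -3
The surreal number with sign expansion --- is -3.

-3
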